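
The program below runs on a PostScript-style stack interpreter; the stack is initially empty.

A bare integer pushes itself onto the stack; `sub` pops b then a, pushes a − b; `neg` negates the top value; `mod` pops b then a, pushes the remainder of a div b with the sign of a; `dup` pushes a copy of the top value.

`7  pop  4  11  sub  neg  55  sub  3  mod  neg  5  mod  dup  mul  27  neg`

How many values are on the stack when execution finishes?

2

7   → [7]
pop → []
4   → [4]
11  → [4, 11]
sub → [-7]
neg → [7]
55  → [7, 55]
sub → [-48]
3   → [-48, 3]
mod → [0]
neg → [0]
5   → [0, 5]
mod → [0]
dup → [0, 0]
mul → [0]
27  → [0, 27]
neg → [0, -27]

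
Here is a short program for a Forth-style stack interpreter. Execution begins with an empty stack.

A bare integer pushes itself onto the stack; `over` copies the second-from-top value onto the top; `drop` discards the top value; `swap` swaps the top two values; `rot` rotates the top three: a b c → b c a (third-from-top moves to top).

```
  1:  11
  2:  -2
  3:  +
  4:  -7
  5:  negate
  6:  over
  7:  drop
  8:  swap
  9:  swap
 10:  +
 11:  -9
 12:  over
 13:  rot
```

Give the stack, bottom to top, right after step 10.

[16]

11      11
-2      11 -2
+       9
-7      9 -7
negate  9 7
over    9 7 9
drop    9 7
swap    7 9
swap    9 7
+       16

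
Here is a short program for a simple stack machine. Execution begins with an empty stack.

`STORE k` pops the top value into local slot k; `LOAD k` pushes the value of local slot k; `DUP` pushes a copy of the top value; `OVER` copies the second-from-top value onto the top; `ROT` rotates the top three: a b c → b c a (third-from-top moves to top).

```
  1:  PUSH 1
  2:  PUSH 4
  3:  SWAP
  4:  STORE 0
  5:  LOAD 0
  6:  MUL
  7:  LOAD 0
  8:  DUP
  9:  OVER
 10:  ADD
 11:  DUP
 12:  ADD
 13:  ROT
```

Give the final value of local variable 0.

PUSH 1  -> 1
PUSH 4  -> 1 4
SWAP    -> 4 1
STORE 0 -> 4
LOAD 0  -> 4 1
MUL     -> 4
LOAD 0  -> 4 1
DUP     -> 4 1 1
OVER    -> 4 1 1 1
ADD     -> 4 1 2
DUP     -> 4 1 2 2
ADD     -> 4 1 4
ROT     -> 1 4 4

1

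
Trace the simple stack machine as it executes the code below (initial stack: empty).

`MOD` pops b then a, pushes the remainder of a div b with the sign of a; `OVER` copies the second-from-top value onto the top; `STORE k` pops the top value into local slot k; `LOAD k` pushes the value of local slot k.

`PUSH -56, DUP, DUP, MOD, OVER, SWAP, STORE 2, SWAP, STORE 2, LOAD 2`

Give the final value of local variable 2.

PUSH -56 : [-56]
DUP      : [-56, -56]
DUP      : [-56, -56, -56]
MOD      : [-56, 0]
OVER     : [-56, 0, -56]
SWAP     : [-56, -56, 0]
STORE 2  : [-56, -56]
SWAP     : [-56, -56]
STORE 2  : [-56]
LOAD 2   : [-56, -56]

-56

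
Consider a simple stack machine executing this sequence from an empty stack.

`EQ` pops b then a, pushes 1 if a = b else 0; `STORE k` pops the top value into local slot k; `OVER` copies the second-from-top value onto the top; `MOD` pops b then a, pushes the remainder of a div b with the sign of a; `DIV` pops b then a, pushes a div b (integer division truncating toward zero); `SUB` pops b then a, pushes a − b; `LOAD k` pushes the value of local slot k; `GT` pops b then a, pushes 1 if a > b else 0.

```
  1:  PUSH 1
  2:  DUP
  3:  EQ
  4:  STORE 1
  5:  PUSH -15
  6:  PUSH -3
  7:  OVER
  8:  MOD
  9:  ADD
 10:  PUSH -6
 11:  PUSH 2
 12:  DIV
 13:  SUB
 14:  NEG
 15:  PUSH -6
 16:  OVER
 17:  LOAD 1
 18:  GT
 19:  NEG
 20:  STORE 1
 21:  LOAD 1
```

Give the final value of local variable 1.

-1

PUSH 1   -> 1
DUP      -> 1 1
EQ       -> 1
STORE 1  -> (empty)
PUSH -15 -> -15
PUSH -3  -> -15 -3
OVER     -> -15 -3 -15
MOD      -> -15 -3
ADD      -> -18
PUSH -6  -> -18 -6
PUSH 2   -> -18 -6 2
DIV      -> -18 -3
SUB      -> -15
NEG      -> 15
PUSH -6  -> 15 -6
OVER     -> 15 -6 15
LOAD 1   -> 15 -6 15 1
GT       -> 15 -6 1
NEG      -> 15 -6 -1
STORE 1  -> 15 -6
LOAD 1   -> 15 -6 -1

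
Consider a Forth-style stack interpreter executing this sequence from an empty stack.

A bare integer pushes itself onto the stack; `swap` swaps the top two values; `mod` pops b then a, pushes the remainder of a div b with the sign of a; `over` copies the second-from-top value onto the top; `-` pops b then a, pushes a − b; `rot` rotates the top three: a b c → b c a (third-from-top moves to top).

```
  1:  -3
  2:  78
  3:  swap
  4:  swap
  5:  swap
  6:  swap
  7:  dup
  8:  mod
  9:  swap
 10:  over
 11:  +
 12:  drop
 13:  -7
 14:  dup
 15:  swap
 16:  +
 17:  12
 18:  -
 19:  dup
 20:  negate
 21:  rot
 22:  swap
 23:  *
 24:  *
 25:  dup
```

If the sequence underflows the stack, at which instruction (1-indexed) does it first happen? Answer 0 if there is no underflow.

0

-3     -> [-3]
78     -> [-3, 78]
swap   -> [78, -3]
swap   -> [-3, 78]
swap   -> [78, -3]
swap   -> [-3, 78]
dup    -> [-3, 78, 78]
mod    -> [-3, 0]
swap   -> [0, -3]
over   -> [0, -3, 0]
+      -> [0, -3]
drop   -> [0]
-7     -> [0, -7]
dup    -> [0, -7, -7]
swap   -> [0, -7, -7]
+      -> [0, -14]
12     -> [0, -14, 12]
-      -> [0, -26]
dup    -> [0, -26, -26]
negate -> [0, -26, 26]
rot    -> [-26, 26, 0]
swap   -> [-26, 0, 26]
*      -> [-26, 0]
*      -> [0]
dup    -> [0, 0]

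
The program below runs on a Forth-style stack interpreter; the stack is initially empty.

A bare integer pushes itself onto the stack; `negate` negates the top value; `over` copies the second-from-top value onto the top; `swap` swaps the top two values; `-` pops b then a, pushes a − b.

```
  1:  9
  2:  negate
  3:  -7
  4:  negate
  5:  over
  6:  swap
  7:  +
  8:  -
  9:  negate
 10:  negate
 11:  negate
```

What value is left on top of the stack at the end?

7

9      -> 9
negate -> -9
-7     -> -9 -7
negate -> -9 7
over   -> -9 7 -9
swap   -> -9 -9 7
+      -> -9 -2
-      -> -7
negate -> 7
negate -> -7
negate -> 7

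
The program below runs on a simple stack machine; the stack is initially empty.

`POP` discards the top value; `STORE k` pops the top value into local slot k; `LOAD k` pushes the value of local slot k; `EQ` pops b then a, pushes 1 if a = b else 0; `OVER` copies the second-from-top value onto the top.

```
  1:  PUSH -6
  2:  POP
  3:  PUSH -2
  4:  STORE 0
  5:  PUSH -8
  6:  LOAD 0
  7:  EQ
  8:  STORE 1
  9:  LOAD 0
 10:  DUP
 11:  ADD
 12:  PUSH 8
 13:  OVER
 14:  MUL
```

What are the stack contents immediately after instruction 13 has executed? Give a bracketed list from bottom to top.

[-4, 8, -4]

PUSH -6 -> [-6]
POP     -> []
PUSH -2 -> [-2]
STORE 0 -> []
PUSH -8 -> [-8]
LOAD 0  -> [-8, -2]
EQ      -> [0]
STORE 1 -> []
LOAD 0  -> [-2]
DUP     -> [-2, -2]
ADD     -> [-4]
PUSH 8  -> [-4, 8]
OVER    -> [-4, 8, -4]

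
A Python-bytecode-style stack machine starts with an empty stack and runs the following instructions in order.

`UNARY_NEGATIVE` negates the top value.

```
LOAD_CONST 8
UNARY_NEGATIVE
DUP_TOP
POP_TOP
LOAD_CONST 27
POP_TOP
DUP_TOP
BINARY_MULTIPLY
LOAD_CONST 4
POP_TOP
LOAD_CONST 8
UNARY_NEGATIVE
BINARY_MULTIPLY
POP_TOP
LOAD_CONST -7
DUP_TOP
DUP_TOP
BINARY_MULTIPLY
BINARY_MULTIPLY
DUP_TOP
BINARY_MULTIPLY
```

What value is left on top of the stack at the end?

LOAD_CONST 8    : 8
UNARY_NEGATIVE  : -8
DUP_TOP         : -8 -8
POP_TOP         : -8
LOAD_CONST 27   : -8 27
POP_TOP         : -8
DUP_TOP         : -8 -8
BINARY_MULTIPLY : 64
LOAD_CONST 4    : 64 4
POP_TOP         : 64
LOAD_CONST 8    : 64 8
UNARY_NEGATIVE  : 64 -8
BINARY_MULTIPLY : -512
POP_TOP         : (empty)
LOAD_CONST -7   : -7
DUP_TOP         : -7 -7
DUP_TOP         : -7 -7 -7
BINARY_MULTIPLY : -7 49
BINARY_MULTIPLY : -343
DUP_TOP         : -343 -343
BINARY_MULTIPLY : 117649

117649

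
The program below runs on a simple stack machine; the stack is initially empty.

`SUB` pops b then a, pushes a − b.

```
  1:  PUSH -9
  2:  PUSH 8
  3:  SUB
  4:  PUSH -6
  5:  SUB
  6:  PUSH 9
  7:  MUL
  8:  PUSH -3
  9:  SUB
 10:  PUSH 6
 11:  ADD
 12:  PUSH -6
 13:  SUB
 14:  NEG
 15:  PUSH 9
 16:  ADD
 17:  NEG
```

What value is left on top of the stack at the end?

PUSH -9  [-9]
PUSH 8   [-9, 8]
SUB      [-17]
PUSH -6  [-17, -6]
SUB      [-11]
PUSH 9   [-11, 9]
MUL      [-99]
PUSH -3  [-99, -3]
SUB      [-96]
PUSH 6   [-96, 6]
ADD      [-90]
PUSH -6  [-90, -6]
SUB      [-84]
NEG      [84]
PUSH 9   [84, 9]
ADD      [93]
NEG      [-93]

-93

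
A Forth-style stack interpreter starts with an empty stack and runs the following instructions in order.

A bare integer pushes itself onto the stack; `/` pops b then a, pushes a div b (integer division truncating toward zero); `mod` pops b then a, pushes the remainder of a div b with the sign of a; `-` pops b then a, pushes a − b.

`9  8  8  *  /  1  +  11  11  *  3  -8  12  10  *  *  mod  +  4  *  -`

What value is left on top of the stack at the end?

9   : 9
8   : 9 8
8   : 9 8 8
*   : 9 64
/   : 0
1   : 0 1
+   : 1
11  : 1 11
11  : 1 11 11
*   : 1 121
3   : 1 121 3
-8  : 1 121 3 -8
12  : 1 121 3 -8 12
10  : 1 121 3 -8 12 10
*   : 1 121 3 -8 120
*   : 1 121 3 -960
mod : 1 121 3
+   : 1 124
4   : 1 124 4
*   : 1 496
-   : -495

-495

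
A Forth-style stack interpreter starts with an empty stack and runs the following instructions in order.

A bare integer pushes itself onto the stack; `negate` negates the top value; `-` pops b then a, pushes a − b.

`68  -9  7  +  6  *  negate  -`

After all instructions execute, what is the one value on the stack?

56

68     -> [68]
-9     -> [68, -9]
7      -> [68, -9, 7]
+      -> [68, -2]
6      -> [68, -2, 6]
*      -> [68, -12]
negate -> [68, 12]
-      -> [56]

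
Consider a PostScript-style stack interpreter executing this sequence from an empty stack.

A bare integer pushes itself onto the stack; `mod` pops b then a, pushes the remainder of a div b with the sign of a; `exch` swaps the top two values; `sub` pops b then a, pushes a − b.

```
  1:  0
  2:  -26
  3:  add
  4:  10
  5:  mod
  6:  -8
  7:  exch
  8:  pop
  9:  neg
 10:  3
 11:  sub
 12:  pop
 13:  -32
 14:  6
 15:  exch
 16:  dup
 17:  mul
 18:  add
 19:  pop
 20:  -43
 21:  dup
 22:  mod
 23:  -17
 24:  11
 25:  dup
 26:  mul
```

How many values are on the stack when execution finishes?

0    : [0]
-26  : [0, -26]
add  : [-26]
10   : [-26, 10]
mod  : [-6]
-8   : [-6, -8]
exch : [-8, -6]
pop  : [-8]
neg  : [8]
3    : [8, 3]
sub  : [5]
pop  : []
-32  : [-32]
6    : [-32, 6]
exch : [6, -32]
dup  : [6, -32, -32]
mul  : [6, 1024]
add  : [1030]
pop  : []
-43  : [-43]
dup  : [-43, -43]
mod  : [0]
-17  : [0, -17]
11   : [0, -17, 11]
dup  : [0, -17, 11, 11]
mul  : [0, -17, 121]

3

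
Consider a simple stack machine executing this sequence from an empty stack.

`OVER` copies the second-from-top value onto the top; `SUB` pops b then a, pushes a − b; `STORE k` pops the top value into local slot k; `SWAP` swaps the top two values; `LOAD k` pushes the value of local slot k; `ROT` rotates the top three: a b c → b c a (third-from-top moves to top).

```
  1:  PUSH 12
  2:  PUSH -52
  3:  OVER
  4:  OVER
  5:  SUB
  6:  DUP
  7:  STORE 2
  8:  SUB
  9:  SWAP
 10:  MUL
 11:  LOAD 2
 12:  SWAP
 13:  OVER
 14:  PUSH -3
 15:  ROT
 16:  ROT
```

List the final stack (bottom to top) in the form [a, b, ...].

[64, -3, -1392, 64]

PUSH 12  : [12]
PUSH -52 : [12, -52]
OVER     : [12, -52, 12]
OVER     : [12, -52, 12, -52]
SUB      : [12, -52, 64]
DUP      : [12, -52, 64, 64]
STORE 2  : [12, -52, 64]
SUB      : [12, -116]
SWAP     : [-116, 12]
MUL      : [-1392]
LOAD 2   : [-1392, 64]
SWAP     : [64, -1392]
OVER     : [64, -1392, 64]
PUSH -3  : [64, -1392, 64, -3]
ROT      : [64, 64, -3, -1392]
ROT      : [64, -3, -1392, 64]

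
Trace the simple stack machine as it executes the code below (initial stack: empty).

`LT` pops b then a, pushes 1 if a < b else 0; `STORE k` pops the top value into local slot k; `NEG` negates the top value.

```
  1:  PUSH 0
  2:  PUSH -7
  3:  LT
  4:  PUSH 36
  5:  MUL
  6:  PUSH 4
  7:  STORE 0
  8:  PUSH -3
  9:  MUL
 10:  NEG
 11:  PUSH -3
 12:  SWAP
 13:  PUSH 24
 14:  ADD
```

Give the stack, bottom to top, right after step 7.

[0]

PUSH 0  → [0]
PUSH -7 → [0, -7]
LT      → [0]
PUSH 36 → [0, 36]
MUL     → [0]
PUSH 4  → [0, 4]
STORE 0 → [0]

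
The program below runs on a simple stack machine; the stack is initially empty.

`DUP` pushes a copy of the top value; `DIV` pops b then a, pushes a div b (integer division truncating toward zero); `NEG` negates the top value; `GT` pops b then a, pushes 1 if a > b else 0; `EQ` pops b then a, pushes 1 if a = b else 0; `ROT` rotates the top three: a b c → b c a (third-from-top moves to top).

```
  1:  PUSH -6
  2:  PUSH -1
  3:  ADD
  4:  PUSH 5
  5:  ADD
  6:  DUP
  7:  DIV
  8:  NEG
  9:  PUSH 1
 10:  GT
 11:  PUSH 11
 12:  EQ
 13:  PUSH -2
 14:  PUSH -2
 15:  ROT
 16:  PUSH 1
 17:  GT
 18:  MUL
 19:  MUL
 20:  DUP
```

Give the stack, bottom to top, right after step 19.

[0]

PUSH -6  [-6]
PUSH -1  [-6, -1]
ADD      [-7]
PUSH 5   [-7, 5]
ADD      [-2]
DUP      [-2, -2]
DIV      [1]
NEG      [-1]
PUSH 1   [-1, 1]
GT       [0]
PUSH 11  [0, 11]
EQ       [0]
PUSH -2  [0, -2]
PUSH -2  [0, -2, -2]
ROT      [-2, -2, 0]
PUSH 1   [-2, -2, 0, 1]
GT       [-2, -2, 0]
MUL      [-2, 0]
MUL      [0]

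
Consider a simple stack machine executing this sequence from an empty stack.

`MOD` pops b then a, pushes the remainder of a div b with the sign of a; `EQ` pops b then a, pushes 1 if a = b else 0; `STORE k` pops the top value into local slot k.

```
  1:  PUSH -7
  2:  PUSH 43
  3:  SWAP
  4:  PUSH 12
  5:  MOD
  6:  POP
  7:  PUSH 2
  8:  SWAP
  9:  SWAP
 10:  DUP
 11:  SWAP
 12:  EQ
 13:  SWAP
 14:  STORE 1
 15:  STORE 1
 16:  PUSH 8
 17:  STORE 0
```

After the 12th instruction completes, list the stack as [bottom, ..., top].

[43, 1]

PUSH -7 : [-7]
PUSH 43 : [-7, 43]
SWAP    : [43, -7]
PUSH 12 : [43, -7, 12]
MOD     : [43, -7]
POP     : [43]
PUSH 2  : [43, 2]
SWAP    : [2, 43]
SWAP    : [43, 2]
DUP     : [43, 2, 2]
SWAP    : [43, 2, 2]
EQ      : [43, 1]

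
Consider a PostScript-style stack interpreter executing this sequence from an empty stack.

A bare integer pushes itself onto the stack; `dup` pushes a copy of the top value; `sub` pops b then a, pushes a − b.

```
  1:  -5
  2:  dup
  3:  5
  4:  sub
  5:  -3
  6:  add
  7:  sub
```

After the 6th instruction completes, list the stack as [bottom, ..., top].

[-5, -13]

-5   [-5]
dup  [-5, -5]
5    [-5, -5, 5]
sub  [-5, -10]
-3   [-5, -10, -3]
add  [-5, -13]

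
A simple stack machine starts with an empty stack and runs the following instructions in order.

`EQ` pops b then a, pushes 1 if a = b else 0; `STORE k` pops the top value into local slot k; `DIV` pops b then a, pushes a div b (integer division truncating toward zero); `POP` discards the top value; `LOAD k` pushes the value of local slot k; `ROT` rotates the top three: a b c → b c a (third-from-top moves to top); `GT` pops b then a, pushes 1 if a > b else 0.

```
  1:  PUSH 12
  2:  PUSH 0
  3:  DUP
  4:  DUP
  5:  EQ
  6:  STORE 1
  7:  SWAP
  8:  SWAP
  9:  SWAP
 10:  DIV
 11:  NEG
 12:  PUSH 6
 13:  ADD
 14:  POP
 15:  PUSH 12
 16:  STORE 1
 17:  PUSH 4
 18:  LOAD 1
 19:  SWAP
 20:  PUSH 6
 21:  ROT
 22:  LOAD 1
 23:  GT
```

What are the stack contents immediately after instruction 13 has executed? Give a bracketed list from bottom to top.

PUSH 12  [12]
PUSH 0   [12, 0]
DUP      [12, 0, 0]
DUP      [12, 0, 0, 0]
EQ       [12, 0, 1]
STORE 1  [12, 0]
SWAP     [0, 12]
SWAP     [12, 0]
SWAP     [0, 12]
DIV      [0]
NEG      [0]
PUSH 6   [0, 6]
ADD      [6]

[6]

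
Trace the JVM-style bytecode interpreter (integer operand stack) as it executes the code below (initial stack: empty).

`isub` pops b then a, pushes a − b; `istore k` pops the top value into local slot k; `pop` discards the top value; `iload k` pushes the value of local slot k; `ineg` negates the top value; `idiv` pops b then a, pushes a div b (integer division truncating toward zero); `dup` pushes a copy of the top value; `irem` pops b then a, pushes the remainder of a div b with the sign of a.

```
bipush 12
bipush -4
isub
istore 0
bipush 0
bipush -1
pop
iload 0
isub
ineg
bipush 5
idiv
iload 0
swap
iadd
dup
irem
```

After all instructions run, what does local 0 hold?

16

bipush 12 → [12]
bipush -4 → [12, -4]
isub      → [16]
istore 0  → []
bipush 0  → [0]
bipush -1 → [0, -1]
pop       → [0]
iload 0   → [0, 16]
isub      → [-16]
ineg      → [16]
bipush 5  → [16, 5]
idiv      → [3]
iload 0   → [3, 16]
swap      → [16, 3]
iadd      → [19]
dup       → [19, 19]
irem      → [0]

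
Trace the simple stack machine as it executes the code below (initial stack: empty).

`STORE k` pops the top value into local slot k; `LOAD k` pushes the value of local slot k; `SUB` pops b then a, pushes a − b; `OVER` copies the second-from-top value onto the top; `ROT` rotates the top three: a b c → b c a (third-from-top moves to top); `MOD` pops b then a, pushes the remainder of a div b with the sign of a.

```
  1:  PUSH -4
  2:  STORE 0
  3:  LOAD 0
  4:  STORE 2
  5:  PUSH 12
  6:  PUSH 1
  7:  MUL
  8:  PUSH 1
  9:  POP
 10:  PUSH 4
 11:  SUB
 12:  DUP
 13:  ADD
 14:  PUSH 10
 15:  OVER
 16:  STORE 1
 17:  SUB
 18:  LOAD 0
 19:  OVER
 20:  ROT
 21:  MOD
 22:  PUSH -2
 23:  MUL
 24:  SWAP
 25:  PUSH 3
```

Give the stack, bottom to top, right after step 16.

[16, 10]

PUSH -4  -4
STORE 0  (empty)
LOAD 0   -4
STORE 2  (empty)
PUSH 12  12
PUSH 1   12 1
MUL      12
PUSH 1   12 1
POP      12
PUSH 4   12 4
SUB      8
DUP      8 8
ADD      16
PUSH 10  16 10
OVER     16 10 16
STORE 1  16 10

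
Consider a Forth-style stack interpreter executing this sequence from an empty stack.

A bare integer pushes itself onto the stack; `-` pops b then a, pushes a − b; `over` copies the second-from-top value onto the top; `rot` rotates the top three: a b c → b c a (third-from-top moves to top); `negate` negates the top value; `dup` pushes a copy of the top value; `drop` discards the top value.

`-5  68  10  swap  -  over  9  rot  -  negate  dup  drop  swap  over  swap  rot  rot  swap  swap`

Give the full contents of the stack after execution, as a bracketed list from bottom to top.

[-5, -5, -67, -67]

-5     : [-5]
68     : [-5, 68]
10     : [-5, 68, 10]
swap   : [-5, 10, 68]
-      : [-5, -58]
over   : [-5, -58, -5]
9      : [-5, -58, -5, 9]
rot    : [-5, -5, 9, -58]
-      : [-5, -5, 67]
negate : [-5, -5, -67]
dup    : [-5, -5, -67, -67]
drop   : [-5, -5, -67]
swap   : [-5, -67, -5]
over   : [-5, -67, -5, -67]
swap   : [-5, -67, -67, -5]
rot    : [-5, -67, -5, -67]
rot    : [-5, -5, -67, -67]
swap   : [-5, -5, -67, -67]
swap   : [-5, -5, -67, -67]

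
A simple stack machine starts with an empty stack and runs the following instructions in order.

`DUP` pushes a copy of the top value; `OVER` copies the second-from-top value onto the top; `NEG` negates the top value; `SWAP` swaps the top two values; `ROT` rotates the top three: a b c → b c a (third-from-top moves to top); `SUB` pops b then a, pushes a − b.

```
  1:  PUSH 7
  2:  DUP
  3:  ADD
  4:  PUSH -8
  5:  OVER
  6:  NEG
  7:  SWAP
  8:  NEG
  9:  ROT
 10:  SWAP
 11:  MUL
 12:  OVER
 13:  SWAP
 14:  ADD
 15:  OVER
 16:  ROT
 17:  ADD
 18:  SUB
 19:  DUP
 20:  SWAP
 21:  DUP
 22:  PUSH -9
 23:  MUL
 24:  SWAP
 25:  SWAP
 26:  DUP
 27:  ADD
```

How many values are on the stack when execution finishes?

3

PUSH 7  -> [7]
DUP     -> [7, 7]
ADD     -> [14]
PUSH -8 -> [14, -8]
OVER    -> [14, -8, 14]
NEG     -> [14, -8, -14]
SWAP    -> [14, -14, -8]
NEG     -> [14, -14, 8]
ROT     -> [-14, 8, 14]
SWAP    -> [-14, 14, 8]
MUL     -> [-14, 112]
OVER    -> [-14, 112, -14]
SWAP    -> [-14, -14, 112]
ADD     -> [-14, 98]
OVER    -> [-14, 98, -14]
ROT     -> [98, -14, -14]
ADD     -> [98, -28]
SUB     -> [126]
DUP     -> [126, 126]
SWAP    -> [126, 126]
DUP     -> [126, 126, 126]
PUSH -9 -> [126, 126, 126, -9]
MUL     -> [126, 126, -1134]
SWAP    -> [126, -1134, 126]
SWAP    -> [126, 126, -1134]
DUP     -> [126, 126, -1134, -1134]
ADD     -> [126, 126, -2268]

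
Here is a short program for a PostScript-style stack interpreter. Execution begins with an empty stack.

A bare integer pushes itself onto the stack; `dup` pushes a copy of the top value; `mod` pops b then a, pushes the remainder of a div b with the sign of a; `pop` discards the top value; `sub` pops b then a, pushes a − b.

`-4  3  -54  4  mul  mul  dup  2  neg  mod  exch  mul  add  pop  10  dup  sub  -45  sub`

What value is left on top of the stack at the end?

45

-4    -4
3     -4 3
-54   -4 3 -54
4     -4 3 -54 4
mul   -4 3 -216
mul   -4 -648
dup   -4 -648 -648
2     -4 -648 -648 2
neg   -4 -648 -648 -2
mod   -4 -648 0
exch  -4 0 -648
mul   -4 0
add   -4
pop   (empty)
10    10
dup   10 10
sub   0
-45   0 -45
sub   45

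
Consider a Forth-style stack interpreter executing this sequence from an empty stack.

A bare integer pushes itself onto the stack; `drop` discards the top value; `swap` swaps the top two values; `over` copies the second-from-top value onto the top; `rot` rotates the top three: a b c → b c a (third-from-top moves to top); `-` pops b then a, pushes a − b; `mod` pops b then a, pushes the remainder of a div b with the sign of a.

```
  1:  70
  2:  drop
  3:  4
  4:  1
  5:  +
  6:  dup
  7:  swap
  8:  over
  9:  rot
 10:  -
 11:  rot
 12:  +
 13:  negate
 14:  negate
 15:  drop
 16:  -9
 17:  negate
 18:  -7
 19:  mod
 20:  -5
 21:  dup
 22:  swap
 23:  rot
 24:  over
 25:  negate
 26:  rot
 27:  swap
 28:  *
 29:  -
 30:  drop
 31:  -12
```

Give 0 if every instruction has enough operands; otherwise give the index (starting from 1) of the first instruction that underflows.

11

70   : [70]
drop : []
4    : [4]
1    : [4, 1]
+    : [5]
dup  : [5, 5]
swap : [5, 5]
over : [5, 5, 5]
rot  : [5, 5, 5]
-    : [5, 0]
rot  — needs 3 operands, stack has 2 → underflow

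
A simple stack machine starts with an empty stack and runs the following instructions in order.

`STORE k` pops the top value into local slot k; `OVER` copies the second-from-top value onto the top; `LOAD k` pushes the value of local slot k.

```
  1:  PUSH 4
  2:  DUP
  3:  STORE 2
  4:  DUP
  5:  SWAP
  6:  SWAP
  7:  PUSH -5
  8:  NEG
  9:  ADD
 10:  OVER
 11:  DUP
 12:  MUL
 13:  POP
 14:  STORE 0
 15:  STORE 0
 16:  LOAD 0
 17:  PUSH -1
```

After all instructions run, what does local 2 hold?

4

PUSH 4   [4]
DUP      [4, 4]
STORE 2  [4]
DUP      [4, 4]
SWAP     [4, 4]
SWAP     [4, 4]
PUSH -5  [4, 4, -5]
NEG      [4, 4, 5]
ADD      [4, 9]
OVER     [4, 9, 4]
DUP      [4, 9, 4, 4]
MUL      [4, 9, 16]
POP      [4, 9]
STORE 0  [4]
STORE 0  []
LOAD 0   [4]
PUSH -1  [4, -1]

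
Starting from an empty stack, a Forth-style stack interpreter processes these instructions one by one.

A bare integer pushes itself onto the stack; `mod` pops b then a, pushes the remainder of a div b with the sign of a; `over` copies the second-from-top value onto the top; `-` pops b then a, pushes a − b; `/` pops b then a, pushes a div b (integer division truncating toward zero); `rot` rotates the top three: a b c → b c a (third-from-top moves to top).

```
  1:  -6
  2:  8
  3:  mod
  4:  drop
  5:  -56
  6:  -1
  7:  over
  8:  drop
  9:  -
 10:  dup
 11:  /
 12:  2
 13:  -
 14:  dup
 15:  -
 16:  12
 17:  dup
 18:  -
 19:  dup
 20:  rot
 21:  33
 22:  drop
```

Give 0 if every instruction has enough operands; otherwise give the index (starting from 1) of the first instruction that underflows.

-6   : [-6]
8    : [-6, 8]
mod  : [-6]
drop : []
-56  : [-56]
-1   : [-56, -1]
over : [-56, -1, -56]
drop : [-56, -1]
-    : [-55]
dup  : [-55, -55]
/    : [1]
2    : [1, 2]
-    : [-1]
dup  : [-1, -1]
-    : [0]
12   : [0, 12]
dup  : [0, 12, 12]
-    : [0, 0]
dup  : [0, 0, 0]
rot  : [0, 0, 0]
33   : [0, 0, 0, 33]
drop : [0, 0, 0]

0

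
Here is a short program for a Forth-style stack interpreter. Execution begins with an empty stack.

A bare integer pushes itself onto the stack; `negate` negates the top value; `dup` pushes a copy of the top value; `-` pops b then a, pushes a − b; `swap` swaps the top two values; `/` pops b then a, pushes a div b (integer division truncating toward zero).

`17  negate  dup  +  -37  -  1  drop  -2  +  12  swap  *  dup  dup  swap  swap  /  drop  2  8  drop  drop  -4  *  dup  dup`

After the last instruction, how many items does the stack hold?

17     -> [17]
negate -> [-17]
dup    -> [-17, -17]
+      -> [-34]
-37    -> [-34, -37]
-      -> [3]
1      -> [3, 1]
drop   -> [3]
-2     -> [3, -2]
+      -> [1]
12     -> [1, 12]
swap   -> [12, 1]
*      -> [12]
dup    -> [12, 12]
dup    -> [12, 12, 12]
swap   -> [12, 12, 12]
swap   -> [12, 12, 12]
/      -> [12, 1]
drop   -> [12]
2      -> [12, 2]
8      -> [12, 2, 8]
drop   -> [12, 2]
drop   -> [12]
-4     -> [12, -4]
*      -> [-48]
dup    -> [-48, -48]
dup    -> [-48, -48, -48]

3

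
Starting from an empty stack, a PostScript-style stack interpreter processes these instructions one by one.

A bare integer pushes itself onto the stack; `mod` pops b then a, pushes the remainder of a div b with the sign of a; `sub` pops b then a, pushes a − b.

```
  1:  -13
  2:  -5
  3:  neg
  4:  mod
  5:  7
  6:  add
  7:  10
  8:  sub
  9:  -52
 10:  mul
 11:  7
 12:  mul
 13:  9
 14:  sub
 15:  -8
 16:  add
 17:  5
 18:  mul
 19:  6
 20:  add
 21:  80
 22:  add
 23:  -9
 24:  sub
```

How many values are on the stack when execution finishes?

-13 → [-13]
-5  → [-13, -5]
neg → [-13, 5]
mod → [-3]
7   → [-3, 7]
add → [4]
10  → [4, 10]
sub → [-6]
-52 → [-6, -52]
mul → [312]
7   → [312, 7]
mul → [2184]
9   → [2184, 9]
sub → [2175]
-8  → [2175, -8]
add → [2167]
5   → [2167, 5]
mul → [10835]
6   → [10835, 6]
add → [10841]
80  → [10841, 80]
add → [10921]
-9  → [10921, -9]
sub → [10930]

1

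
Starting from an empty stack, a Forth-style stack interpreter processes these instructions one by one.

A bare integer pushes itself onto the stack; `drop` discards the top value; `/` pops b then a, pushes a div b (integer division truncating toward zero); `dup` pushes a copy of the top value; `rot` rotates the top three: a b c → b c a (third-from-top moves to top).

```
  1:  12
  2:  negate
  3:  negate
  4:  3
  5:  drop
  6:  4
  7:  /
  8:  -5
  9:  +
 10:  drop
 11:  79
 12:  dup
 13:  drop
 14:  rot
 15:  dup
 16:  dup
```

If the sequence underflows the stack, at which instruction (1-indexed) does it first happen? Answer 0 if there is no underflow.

14

12      [12]
negate  [-12]
negate  [12]
3       [12, 3]
drop    [12]
4       [12, 4]
/       [3]
-5      [3, -5]
+       [-2]
drop    []
79      [79]
dup     [79, 79]
drop    [79]
rot  — needs 3 operands, stack has 1 → underflow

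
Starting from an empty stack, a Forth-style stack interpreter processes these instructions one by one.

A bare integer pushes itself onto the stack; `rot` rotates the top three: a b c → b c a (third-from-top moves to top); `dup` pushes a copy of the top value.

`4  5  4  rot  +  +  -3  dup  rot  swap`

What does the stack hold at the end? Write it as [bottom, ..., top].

4     4
5     4 5
4     4 5 4
rot   5 4 4
+     5 8
+     13
-3    13 -3
dup   13 -3 -3
rot   -3 -3 13
swap  -3 13 -3

[-3, 13, -3]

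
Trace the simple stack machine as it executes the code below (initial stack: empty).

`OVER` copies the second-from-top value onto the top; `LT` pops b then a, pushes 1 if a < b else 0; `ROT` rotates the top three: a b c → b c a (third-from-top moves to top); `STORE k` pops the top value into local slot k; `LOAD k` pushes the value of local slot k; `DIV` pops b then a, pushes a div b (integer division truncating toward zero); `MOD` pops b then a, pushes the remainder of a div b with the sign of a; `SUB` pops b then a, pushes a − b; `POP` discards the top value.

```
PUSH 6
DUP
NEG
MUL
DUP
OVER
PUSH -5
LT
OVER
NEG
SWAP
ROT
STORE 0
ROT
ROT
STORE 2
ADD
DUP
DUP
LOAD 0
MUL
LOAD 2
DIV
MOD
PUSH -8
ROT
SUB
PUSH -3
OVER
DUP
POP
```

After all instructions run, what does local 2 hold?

PUSH 6   6
DUP      6 6
NEG      6 -6
MUL      -36
DUP      -36 -36
OVER     -36 -36 -36
PUSH -5  -36 -36 -36 -5
LT       -36 -36 1
OVER     -36 -36 1 -36
NEG      -36 -36 1 36
SWAP     -36 -36 36 1
ROT      -36 36 1 -36
STORE 0  -36 36 1
ROT      36 1 -36
ROT      1 -36 36
STORE 2  1 -36
ADD      -35
DUP      -35 -35
DUP      -35 -35 -35
LOAD 0   -35 -35 -35 -36
MUL      -35 -35 1260
LOAD 2   -35 -35 1260 36
DIV      -35 -35 35
MOD      -35 0
PUSH -8  -35 0 -8
ROT      0 -8 -35
SUB      0 27
PUSH -3  0 27 -3
OVER     0 27 -3 27
DUP      0 27 -3 27 27
POP      0 27 -3 27

36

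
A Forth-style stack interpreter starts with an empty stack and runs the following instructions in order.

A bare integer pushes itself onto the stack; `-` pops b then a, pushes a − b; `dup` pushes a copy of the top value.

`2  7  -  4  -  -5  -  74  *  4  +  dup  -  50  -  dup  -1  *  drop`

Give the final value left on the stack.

-50

2     2
7     2 7
-     -5
4     -5 4
-     -9
-5    -9 -5
-     -4
74    -4 74
*     -296
4     -296 4
+     -292
dup   -292 -292
-     0
50    0 50
-     -50
dup   -50 -50
-1    -50 -50 -1
*     -50 50
drop  -50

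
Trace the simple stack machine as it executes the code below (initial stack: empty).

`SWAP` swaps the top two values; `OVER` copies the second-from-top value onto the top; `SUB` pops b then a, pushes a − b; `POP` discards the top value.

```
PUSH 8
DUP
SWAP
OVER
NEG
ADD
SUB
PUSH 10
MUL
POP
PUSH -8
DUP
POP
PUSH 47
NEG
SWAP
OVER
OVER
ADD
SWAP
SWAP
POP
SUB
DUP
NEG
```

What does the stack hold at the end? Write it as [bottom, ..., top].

PUSH 8  -> [8]
DUP     -> [8, 8]
SWAP    -> [8, 8]
OVER    -> [8, 8, 8]
NEG     -> [8, 8, -8]
ADD     -> [8, 0]
SUB     -> [8]
PUSH 10 -> [8, 10]
MUL     -> [80]
POP     -> []
PUSH -8 -> [-8]
DUP     -> [-8, -8]
POP     -> [-8]
PUSH 47 -> [-8, 47]
NEG     -> [-8, -47]
SWAP    -> [-47, -8]
OVER    -> [-47, -8, -47]
OVER    -> [-47, -8, -47, -8]
ADD     -> [-47, -8, -55]
SWAP    -> [-47, -55, -8]
SWAP    -> [-47, -8, -55]
POP     -> [-47, -8]
SUB     -> [-39]
DUP     -> [-39, -39]
NEG     -> [-39, 39]

[-39, 39]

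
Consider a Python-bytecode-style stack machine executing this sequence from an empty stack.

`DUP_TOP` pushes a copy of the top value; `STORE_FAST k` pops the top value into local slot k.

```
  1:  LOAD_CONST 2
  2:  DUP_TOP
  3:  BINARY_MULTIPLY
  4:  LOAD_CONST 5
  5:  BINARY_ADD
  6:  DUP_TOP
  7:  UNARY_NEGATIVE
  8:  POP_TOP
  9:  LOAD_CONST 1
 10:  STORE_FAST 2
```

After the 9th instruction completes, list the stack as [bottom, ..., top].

[9, 1]

LOAD_CONST 2     2
DUP_TOP          2 2
BINARY_MULTIPLY  4
LOAD_CONST 5     4 5
BINARY_ADD       9
DUP_TOP          9 9
UNARY_NEGATIVE   9 -9
POP_TOP          9
LOAD_CONST 1     9 1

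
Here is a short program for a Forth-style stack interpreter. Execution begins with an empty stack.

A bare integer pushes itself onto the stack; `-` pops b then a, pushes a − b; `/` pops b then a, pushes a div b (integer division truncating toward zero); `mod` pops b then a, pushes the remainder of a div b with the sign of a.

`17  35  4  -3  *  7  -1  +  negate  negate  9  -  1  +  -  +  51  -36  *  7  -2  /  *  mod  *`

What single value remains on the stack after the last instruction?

17     -> 17
35     -> 17 35
4      -> 17 35 4
-3     -> 17 35 4 -3
*      -> 17 35 -12
7      -> 17 35 -12 7
-1     -> 17 35 -12 7 -1
+      -> 17 35 -12 6
negate -> 17 35 -12 -6
negate -> 17 35 -12 6
9      -> 17 35 -12 6 9
-      -> 17 35 -12 -3
1      -> 17 35 -12 -3 1
+      -> 17 35 -12 -2
-      -> 17 35 -10
+      -> 17 25
51     -> 17 25 51
-36    -> 17 25 51 -36
*      -> 17 25 -1836
7      -> 17 25 -1836 7
-2     -> 17 25 -1836 7 -2
/      -> 17 25 -1836 -3
*      -> 17 25 5508
mod    -> 17 25
*      -> 425

425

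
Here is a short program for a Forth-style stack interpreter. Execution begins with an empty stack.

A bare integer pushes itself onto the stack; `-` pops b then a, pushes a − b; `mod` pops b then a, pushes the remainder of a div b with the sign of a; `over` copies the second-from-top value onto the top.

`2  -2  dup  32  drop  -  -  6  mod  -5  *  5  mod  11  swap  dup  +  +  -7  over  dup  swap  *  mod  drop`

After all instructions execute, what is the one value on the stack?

2    : [2]
-2   : [2, -2]
dup  : [2, -2, -2]
32   : [2, -2, -2, 32]
drop : [2, -2, -2]
-    : [2, 0]
-    : [2]
6    : [2, 6]
mod  : [2]
-5   : [2, -5]
*    : [-10]
5    : [-10, 5]
mod  : [0]
11   : [0, 11]
swap : [11, 0]
dup  : [11, 0, 0]
+    : [11, 0]
+    : [11]
-7   : [11, -7]
over : [11, -7, 11]
dup  : [11, -7, 11, 11]
swap : [11, -7, 11, 11]
*    : [11, -7, 121]
mod  : [11, -7]
drop : [11]

11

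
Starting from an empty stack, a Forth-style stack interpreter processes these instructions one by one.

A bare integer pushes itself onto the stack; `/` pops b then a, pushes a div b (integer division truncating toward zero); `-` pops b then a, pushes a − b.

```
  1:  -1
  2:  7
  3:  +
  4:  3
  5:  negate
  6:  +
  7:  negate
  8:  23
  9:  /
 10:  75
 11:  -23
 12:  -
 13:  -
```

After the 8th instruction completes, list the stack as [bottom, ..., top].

[-3, 23]

-1     → -1
7      → -1 7
+      → 6
3      → 6 3
negate → 6 -3
+      → 3
negate → -3
23     → -3 23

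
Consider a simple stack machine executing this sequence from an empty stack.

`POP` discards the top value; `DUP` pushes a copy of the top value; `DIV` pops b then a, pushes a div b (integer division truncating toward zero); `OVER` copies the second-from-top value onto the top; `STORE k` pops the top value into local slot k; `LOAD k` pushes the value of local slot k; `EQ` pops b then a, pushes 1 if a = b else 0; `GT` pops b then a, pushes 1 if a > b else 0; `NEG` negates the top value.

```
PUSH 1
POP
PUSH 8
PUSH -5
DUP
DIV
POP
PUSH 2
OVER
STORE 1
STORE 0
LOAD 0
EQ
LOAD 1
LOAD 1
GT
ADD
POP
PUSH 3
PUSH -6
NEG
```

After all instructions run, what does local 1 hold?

PUSH 1  → [1]
POP     → []
PUSH 8  → [8]
PUSH -5 → [8, -5]
DUP     → [8, -5, -5]
DIV     → [8, 1]
POP     → [8]
PUSH 2  → [8, 2]
OVER    → [8, 2, 8]
STORE 1 → [8, 2]
STORE 0 → [8]
LOAD 0  → [8, 2]
EQ      → [0]
LOAD 1  → [0, 8]
LOAD 1  → [0, 8, 8]
GT      → [0, 0]
ADD     → [0]
POP     → []
PUSH 3  → [3]
PUSH -6 → [3, -6]
NEG     → [3, 6]

8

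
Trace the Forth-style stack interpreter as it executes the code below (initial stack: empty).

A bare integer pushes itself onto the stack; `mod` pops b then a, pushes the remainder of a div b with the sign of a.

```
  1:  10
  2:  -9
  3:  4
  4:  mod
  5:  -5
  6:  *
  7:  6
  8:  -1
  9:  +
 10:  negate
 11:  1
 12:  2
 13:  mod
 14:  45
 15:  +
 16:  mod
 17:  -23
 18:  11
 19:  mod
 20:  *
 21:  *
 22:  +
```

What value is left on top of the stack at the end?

35

10     : [10]
-9     : [10, -9]
4      : [10, -9, 4]
mod    : [10, -1]
-5     : [10, -1, -5]
*      : [10, 5]
6      : [10, 5, 6]
-1     : [10, 5, 6, -1]
+      : [10, 5, 5]
negate : [10, 5, -5]
1      : [10, 5, -5, 1]
2      : [10, 5, -5, 1, 2]
mod    : [10, 5, -5, 1]
45     : [10, 5, -5, 1, 45]
+      : [10, 5, -5, 46]
mod    : [10, 5, -5]
-23    : [10, 5, -5, -23]
11     : [10, 5, -5, -23, 11]
mod    : [10, 5, -5, -1]
*      : [10, 5, 5]
*      : [10, 25]
+      : [35]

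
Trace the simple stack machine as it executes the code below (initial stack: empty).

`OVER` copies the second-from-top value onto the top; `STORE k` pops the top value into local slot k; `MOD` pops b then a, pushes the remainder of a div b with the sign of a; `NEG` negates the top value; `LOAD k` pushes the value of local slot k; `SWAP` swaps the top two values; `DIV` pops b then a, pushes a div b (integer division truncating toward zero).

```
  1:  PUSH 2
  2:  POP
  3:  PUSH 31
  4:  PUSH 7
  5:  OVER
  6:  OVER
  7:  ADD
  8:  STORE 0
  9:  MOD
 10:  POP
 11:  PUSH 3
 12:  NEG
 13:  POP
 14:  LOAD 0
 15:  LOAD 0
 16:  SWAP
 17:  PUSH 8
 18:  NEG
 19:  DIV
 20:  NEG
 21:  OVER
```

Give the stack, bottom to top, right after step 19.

[38, -4]

PUSH 2  → 2
POP     → (empty)
PUSH 31 → 31
PUSH 7  → 31 7
OVER    → 31 7 31
OVER    → 31 7 31 7
ADD     → 31 7 38
STORE 0 → 31 7
MOD     → 3
POP     → (empty)
PUSH 3  → 3
NEG     → -3
POP     → (empty)
LOAD 0  → 38
LOAD 0  → 38 38
SWAP    → 38 38
PUSH 8  → 38 38 8
NEG     → 38 38 -8
DIV     → 38 -4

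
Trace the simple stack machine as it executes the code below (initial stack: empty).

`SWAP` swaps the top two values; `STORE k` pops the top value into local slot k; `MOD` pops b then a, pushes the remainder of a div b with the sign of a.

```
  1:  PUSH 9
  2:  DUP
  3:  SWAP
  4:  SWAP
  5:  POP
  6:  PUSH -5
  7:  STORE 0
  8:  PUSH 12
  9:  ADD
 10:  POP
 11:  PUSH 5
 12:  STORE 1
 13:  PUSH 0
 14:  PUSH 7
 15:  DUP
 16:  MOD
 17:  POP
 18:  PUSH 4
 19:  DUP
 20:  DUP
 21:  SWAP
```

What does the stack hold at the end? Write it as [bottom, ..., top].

PUSH 9   [9]
DUP      [9, 9]
SWAP     [9, 9]
SWAP     [9, 9]
POP      [9]
PUSH -5  [9, -5]
STORE 0  [9]
PUSH 12  [9, 12]
ADD      [21]
POP      []
PUSH 5   [5]
STORE 1  []
PUSH 0   [0]
PUSH 7   [0, 7]
DUP      [0, 7, 7]
MOD      [0, 0]
POP      [0]
PUSH 4   [0, 4]
DUP      [0, 4, 4]
DUP      [0, 4, 4, 4]
SWAP     [0, 4, 4, 4]

[0, 4, 4, 4]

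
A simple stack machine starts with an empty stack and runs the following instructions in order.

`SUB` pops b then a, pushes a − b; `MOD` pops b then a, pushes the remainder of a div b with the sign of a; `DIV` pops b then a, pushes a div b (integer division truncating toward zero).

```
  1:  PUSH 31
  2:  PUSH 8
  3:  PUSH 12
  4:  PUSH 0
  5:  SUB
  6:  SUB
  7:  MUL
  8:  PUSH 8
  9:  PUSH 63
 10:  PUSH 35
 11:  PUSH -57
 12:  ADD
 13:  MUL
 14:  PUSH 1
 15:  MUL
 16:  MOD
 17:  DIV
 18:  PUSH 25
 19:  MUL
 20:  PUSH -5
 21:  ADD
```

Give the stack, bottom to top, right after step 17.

PUSH 31   [31]
PUSH 8    [31, 8]
PUSH 12   [31, 8, 12]
PUSH 0    [31, 8, 12, 0]
SUB       [31, 8, 12]
SUB       [31, -4]
MUL       [-124]
PUSH 8    [-124, 8]
PUSH 63   [-124, 8, 63]
PUSH 35   [-124, 8, 63, 35]
PUSH -57  [-124, 8, 63, 35, -57]
ADD       [-124, 8, 63, -22]
MUL       [-124, 8, -1386]
PUSH 1    [-124, 8, -1386, 1]
MUL       [-124, 8, -1386]
MOD       [-124, 8]
DIV       [-15]

[-15]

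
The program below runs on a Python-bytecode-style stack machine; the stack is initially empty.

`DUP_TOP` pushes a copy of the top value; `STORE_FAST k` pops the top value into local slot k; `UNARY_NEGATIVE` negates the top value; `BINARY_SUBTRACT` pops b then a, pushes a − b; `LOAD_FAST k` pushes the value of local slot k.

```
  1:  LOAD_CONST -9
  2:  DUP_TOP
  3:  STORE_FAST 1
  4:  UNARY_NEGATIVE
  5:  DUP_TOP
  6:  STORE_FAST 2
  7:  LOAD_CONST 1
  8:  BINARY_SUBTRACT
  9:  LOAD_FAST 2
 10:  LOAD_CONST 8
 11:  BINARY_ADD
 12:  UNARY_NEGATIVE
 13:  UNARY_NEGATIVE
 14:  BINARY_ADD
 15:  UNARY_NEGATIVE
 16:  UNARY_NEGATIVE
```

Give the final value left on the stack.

25

LOAD_CONST -9   -> [-9]
DUP_TOP         -> [-9, -9]
STORE_FAST 1    -> [-9]
UNARY_NEGATIVE  -> [9]
DUP_TOP         -> [9, 9]
STORE_FAST 2    -> [9]
LOAD_CONST 1    -> [9, 1]
BINARY_SUBTRACT -> [8]
LOAD_FAST 2     -> [8, 9]
LOAD_CONST 8    -> [8, 9, 8]
BINARY_ADD      -> [8, 17]
UNARY_NEGATIVE  -> [8, -17]
UNARY_NEGATIVE  -> [8, 17]
BINARY_ADD      -> [25]
UNARY_NEGATIVE  -> [-25]
UNARY_NEGATIVE  -> [25]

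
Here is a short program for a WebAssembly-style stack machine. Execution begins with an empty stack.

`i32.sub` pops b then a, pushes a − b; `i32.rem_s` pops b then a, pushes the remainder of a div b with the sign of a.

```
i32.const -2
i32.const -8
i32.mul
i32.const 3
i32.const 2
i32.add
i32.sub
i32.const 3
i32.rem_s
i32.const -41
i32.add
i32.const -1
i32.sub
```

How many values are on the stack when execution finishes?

i32.const -2  : -2
i32.const -8  : -2 -8
i32.mul       : 16
i32.const 3   : 16 3
i32.const 2   : 16 3 2
i32.add       : 16 5
i32.sub       : 11
i32.const 3   : 11 3
i32.rem_s     : 2
i32.const -41 : 2 -41
i32.add       : -39
i32.const -1  : -39 -1
i32.sub       : -38

1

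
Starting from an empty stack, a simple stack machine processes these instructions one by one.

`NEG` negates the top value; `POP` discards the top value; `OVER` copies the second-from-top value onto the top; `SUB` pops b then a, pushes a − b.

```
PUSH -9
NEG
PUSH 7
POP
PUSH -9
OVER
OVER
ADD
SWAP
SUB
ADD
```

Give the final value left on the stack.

PUSH -9 → [-9]
NEG     → [9]
PUSH 7  → [9, 7]
POP     → [9]
PUSH -9 → [9, -9]
OVER    → [9, -9, 9]
OVER    → [9, -9, 9, -9]
ADD     → [9, -9, 0]
SWAP    → [9, 0, -9]
SUB     → [9, 9]
ADD     → [18]

18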